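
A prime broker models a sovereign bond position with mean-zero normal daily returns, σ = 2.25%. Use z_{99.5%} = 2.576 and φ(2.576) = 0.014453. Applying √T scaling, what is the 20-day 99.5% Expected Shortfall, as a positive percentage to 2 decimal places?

σ_{20d} = 2.25% × √20 = 10.062%.
ES multiplier = φ(z)/(1−α) = 0.014453/0.005 = 2.891.
ES = 10.062% × 2.891 = 29.089%.

29.09%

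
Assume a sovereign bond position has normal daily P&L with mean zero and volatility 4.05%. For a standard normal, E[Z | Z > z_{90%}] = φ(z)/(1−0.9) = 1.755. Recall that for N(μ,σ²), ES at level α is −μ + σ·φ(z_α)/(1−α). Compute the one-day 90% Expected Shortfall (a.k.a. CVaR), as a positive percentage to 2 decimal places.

7.11%

ES = 4.05% × 1.755 = 7.108%.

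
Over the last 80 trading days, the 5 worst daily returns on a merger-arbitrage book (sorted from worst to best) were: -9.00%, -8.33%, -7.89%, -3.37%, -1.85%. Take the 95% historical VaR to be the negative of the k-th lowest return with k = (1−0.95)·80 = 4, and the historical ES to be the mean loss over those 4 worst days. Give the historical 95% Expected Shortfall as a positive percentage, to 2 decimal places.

7.15%

The 4 worst returns sum to -28.59%.
ES = −(-28.59%) / 4 = 7.1475% ≈ 7.15%.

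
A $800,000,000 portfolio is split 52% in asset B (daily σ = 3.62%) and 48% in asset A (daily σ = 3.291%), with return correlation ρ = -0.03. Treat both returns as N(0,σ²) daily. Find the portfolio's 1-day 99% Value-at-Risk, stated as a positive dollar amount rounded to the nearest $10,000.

σ_p² = 0.52²·3.62² + 0.48²·3.291² + 2·-0.03·0.52·0.48·3.62·3.291 = 5.8604 (%²).
σ_p = √5.8604 = 2.421%.
At 99%, z = 2.326.
VaR = 2.326 × 2.421% = 5.631%; on $800,000,000 that is $45,048,000.

$45,050,000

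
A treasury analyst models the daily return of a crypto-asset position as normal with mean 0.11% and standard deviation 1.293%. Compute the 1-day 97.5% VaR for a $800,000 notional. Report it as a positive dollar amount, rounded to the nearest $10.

$19,390

At 97.5% one-sided, z = 1.960.
VaR = −μ + z·σ = −(0.11%) + 1.960 × 1.293% = 2.424%.
On $800,000: 0.02424 × $800,000 = $19,392.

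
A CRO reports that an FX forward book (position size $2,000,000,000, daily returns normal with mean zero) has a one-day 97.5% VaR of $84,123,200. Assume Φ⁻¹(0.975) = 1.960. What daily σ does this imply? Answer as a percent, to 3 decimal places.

2.146%

VaR as a fraction: $84,123,200 / $2,000,000,000 = 4.206%.
σ = VaR / z = 4.206% / 1.960 = 2.146%.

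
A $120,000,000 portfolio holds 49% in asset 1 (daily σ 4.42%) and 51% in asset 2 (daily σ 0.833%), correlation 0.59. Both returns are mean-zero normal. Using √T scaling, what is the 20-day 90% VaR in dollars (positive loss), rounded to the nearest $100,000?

$16,800,000

σ_p = √(0.49²·4.42² + 0.51²·0.833² + 2·0.59·0.49·0.51·4.42·0.833) = 2.441%.
σ_{20d} = 2.441% × √20 = 10.916%.
z(90%) = 1.282.
VaR = 1.282 × 10.916% = 13.994%; on $120,000,000 that is $16,792,800.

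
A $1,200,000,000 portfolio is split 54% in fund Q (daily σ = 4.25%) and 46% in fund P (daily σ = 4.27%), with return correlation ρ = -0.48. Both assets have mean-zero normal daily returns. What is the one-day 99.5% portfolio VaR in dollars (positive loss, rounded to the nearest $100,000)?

σ_p² = 0.54²·4.25² + 0.46²·4.27² + 2·-0.48·0.54·0.46·4.25·4.27 = 4.7976 (%²).
σ_p = √4.7976 = 2.190%.
At 99.5%, z = 2.576.
VaR = 2.576 × 2.190% = 5.641%; on $1,200,000,000 that is $67,692,000.

$67,700,000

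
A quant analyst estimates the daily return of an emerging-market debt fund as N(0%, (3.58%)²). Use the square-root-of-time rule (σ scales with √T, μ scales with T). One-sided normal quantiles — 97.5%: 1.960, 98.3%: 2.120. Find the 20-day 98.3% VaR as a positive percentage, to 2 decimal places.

33.94%

σ_{20d} = 3.58% × √20 = 16.010%.
VaR = 2.120 × 16.010% = 33.941%.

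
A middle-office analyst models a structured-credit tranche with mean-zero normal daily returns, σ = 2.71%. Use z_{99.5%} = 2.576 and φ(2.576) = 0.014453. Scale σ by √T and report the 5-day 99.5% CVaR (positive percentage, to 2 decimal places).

σ_{5d} = 2.71% × √5 = 6.060%.
ES multiplier = φ(z)/(1−α) = 0.014453/0.005 = 2.891.
ES = 6.060% × 2.891 = 17.519%.

17.52%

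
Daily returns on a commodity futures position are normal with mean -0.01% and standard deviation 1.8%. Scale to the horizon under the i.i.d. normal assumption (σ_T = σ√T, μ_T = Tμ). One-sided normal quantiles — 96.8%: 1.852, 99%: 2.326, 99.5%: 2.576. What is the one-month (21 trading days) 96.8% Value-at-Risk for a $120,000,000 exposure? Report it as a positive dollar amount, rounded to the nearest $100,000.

$18,600,000

σ_{21d} = 1.8% × √21 = 8.249%; μ_{21d} = 21 × -0.01% = -0.210%.
VaR = −(-0.210%) + 1.852 × 8.249% = 15.487%.
On $120,000,000: 0.15487 × $120,000,000 = $18,584,400.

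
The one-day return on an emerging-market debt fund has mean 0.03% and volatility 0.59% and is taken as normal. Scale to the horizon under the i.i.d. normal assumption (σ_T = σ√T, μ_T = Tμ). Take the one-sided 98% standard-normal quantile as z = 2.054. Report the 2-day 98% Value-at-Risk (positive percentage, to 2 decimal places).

1.65%

σ_{2d} = 0.59% × √2 = 0.834%; μ_{2d} = 2 × 0.03% = 0.060%.
VaR = −(0.060%) + 2.054 × 0.834% = 1.653%.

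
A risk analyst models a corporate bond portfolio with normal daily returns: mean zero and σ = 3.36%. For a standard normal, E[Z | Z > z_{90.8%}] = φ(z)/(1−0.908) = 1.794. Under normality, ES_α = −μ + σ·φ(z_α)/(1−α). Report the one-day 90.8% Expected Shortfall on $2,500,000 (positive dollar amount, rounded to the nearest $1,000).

$151,000

ES = 3.36% × 1.794 = 6.028%.
On $2,500,000: 0.06028 × $2,500,000 = $150,700.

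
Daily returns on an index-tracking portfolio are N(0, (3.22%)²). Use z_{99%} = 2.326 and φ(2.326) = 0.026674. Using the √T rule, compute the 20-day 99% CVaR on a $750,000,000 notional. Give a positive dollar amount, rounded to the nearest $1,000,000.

$288,000,000

σ_{20d} = 3.22% × √20 = 14.400%.
ES multiplier = φ(z)/(1−α) = 0.026674/0.01 = 2.667.
ES = 14.400% × 2.667 = 38.405%; on $750,000,000: $288,037,500.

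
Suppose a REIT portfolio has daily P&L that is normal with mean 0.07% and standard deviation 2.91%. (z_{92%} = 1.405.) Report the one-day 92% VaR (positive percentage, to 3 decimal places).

4.019%

VaR = −μ + z·σ = −(0.07%) + 1.405 × 2.91% = 4.019%.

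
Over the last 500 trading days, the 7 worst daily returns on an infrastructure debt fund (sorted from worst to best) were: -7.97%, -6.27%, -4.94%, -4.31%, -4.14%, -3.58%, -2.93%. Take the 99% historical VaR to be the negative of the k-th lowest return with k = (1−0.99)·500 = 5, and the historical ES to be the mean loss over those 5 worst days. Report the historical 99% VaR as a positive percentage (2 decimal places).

4.14%

k = 5; the 5th lowest return is -4.14%, so VaR = 4.14%.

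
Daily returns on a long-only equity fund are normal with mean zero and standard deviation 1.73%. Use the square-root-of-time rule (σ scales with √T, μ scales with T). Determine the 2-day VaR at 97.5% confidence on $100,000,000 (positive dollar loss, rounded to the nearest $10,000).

$4,800,000

At 97.5%, z = 1.960.
σ_{2d} = 1.73% × √2 = 2.447%.
VaR = 1.960 × 2.447% = 4.796%.
On $100,000,000: 0.04796 × $100,000,000 = $4,796,000.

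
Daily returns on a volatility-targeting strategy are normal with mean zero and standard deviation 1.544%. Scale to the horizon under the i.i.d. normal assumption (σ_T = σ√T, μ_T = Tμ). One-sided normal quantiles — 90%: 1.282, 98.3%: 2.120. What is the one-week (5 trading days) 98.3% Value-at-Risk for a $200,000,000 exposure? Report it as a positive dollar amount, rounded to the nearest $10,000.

$14,640,000

σ_{5d} = 1.544% × √5 = 3.452%.
VaR = 2.120 × 3.452% = 7.318%.
On $200,000,000: 0.07318 × $200,000,000 = $14,636,000.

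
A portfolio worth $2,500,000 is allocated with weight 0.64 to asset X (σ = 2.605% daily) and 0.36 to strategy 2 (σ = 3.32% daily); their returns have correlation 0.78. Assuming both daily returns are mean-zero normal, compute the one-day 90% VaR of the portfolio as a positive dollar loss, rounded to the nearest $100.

σ_p² = 0.64²·2.605² + 0.36²·3.32² + 2·0.78·0.64·0.36·2.605·3.32 = 7.3166 (%²).
σ_p = √7.3166 = 2.705%.
At 90%, z = 1.282.
VaR = 1.282 × 2.705% = 3.468%; on $2,500,000 that is $86,700.

$86,700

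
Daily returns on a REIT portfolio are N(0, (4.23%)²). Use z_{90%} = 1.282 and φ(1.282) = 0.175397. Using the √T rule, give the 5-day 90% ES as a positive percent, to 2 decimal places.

σ_{5d} = 4.23% × √5 = 9.459%.
ES multiplier = φ(z)/(1−α) = 0.175397/0.1 = 1.754.
ES = 9.459% × 1.754 = 16.591%.

16.59%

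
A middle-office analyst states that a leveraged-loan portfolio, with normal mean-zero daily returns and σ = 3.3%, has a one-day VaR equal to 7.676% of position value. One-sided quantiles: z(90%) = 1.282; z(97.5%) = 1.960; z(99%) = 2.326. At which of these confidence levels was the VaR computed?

99%

Implied z = VaR/σ = 7.676 / 3.3 = 2.326.
This matches z(99%) = 2.326.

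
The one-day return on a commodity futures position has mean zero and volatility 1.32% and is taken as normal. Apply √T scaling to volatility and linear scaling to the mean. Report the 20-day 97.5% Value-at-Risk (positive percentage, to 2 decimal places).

11.57%

At 97.5%, z = 1.960.
σ_{20d} = 1.32% × √20 = 5.903%.
VaR = 1.960 × 5.903% = 11.570%.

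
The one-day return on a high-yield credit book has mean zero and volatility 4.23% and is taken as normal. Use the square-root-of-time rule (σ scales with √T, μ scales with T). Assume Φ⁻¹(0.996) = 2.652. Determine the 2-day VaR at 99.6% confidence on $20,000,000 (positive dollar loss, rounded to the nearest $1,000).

σ_{2d} = 4.23% × √2 = 5.982%.
VaR = 2.652 × 5.982% = 15.864%.
On $20,000,000: 0.15864 × $20,000,000 = $3,172,800.

$3,173,000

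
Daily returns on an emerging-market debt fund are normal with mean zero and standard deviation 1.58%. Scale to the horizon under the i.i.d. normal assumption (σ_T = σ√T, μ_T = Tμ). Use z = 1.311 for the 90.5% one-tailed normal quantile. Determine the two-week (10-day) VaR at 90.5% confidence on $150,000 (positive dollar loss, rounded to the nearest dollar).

σ_{10d} = 1.58% × √10 = 4.996%.
VaR = 1.311 × 4.996% = 6.550%.
On $150,000: 0.06550 × $150,000 = $9,825.

$9,825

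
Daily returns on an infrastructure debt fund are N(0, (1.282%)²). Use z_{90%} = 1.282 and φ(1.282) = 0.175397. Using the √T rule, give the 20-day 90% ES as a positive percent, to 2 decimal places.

σ_{20d} = 1.282% × √20 = 5.733%.
ES multiplier = φ(z)/(1−α) = 0.175397/0.1 = 1.754.
ES = 5.733% × 1.754 = 10.056%.

10.06%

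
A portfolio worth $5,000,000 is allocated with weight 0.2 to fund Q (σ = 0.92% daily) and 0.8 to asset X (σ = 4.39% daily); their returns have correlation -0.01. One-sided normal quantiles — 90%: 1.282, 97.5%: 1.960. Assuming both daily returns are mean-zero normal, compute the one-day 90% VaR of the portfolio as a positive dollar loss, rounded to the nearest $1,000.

$225,000

σ_p² = 0.2²·0.92² + 0.8²·4.39² + 2·-0.01·0.2·0.8·0.92·4.39 = 12.3551 (%²).
σ_p = √12.3551 = 3.515%.
VaR = 1.282 × 3.515% = 4.506%; on $5,000,000 that is $225,300.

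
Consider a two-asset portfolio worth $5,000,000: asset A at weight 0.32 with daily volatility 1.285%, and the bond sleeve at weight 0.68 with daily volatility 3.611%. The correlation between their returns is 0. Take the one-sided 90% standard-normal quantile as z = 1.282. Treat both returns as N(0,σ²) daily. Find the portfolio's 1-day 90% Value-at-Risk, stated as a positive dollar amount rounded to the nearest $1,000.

σ_p² = 0.32²·1.285² + 0.68²·3.611² + 2·0·0.32·0.68·1.285·3.611 = 6.1985 (%²).
σ_p = √6.1985 = 2.490%.
VaR = 1.282 × 2.490% = 3.192%; on $5,000,000 that is $159,600.

$160,000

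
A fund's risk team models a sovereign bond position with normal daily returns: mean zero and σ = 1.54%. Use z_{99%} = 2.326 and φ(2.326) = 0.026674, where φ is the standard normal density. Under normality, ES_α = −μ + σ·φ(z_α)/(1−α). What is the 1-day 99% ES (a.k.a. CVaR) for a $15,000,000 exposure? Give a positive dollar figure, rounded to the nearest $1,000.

Tail multiplier: φ(z)/(1−α) = 0.026674 / 0.01 = 2.667.
ES = 1.54% × 2.667 = 4.107%.
On $15,000,000: 0.04107 × $15,000,000 = $616,050.

$616,000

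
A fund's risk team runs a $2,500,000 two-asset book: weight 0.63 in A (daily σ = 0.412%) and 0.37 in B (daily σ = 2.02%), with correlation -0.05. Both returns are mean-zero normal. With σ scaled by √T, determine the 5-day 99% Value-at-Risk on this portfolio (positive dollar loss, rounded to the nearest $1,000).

σ_p = √(0.63²·0.412² + 0.37²·2.02² + 2·-0.05·0.63·0.37·0.412·2.02) = 0.779%.
σ_{5d} = 0.779% × √5 = 1.742%.
z(99%) = 2.326.
VaR = 2.326 × 1.742% = 4.052%; on $2,500,000 that is $101,300.

$101,000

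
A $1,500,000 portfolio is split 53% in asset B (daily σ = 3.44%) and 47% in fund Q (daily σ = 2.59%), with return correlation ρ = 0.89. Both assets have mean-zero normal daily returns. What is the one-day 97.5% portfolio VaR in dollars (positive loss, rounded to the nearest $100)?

$87,000

σ_p² = 0.53²·3.44² + 0.47²·2.59² + 2·0.89·0.53·0.47·3.44·2.59 = 8.7564 (%²).
σ_p = √8.7564 = 2.959%.
At 97.5%, z = 1.960.
VaR = 1.960 × 2.959% = 5.800%; on $1,500,000 that is $87,000.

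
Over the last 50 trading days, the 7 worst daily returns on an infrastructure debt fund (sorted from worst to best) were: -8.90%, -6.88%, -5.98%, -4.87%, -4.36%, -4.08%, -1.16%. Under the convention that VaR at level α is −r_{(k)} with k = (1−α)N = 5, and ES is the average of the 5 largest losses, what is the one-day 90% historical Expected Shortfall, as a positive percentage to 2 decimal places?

6.20%

The 5 worst returns sum to -30.99%.
ES = −(-30.99%) / 5 = 6.198% ≈ 6.20%.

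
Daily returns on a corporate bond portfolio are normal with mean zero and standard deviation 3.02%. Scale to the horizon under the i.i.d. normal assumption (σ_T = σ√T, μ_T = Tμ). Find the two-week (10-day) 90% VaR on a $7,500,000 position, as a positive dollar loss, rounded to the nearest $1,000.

At 90%, z = 1.282.
σ_{10d} = 3.02% × √10 = 9.550%.
VaR = 1.282 × 9.550% = 12.243%.
On $7,500,000: 0.12243 × $7,500,000 = $918,225.

$918,000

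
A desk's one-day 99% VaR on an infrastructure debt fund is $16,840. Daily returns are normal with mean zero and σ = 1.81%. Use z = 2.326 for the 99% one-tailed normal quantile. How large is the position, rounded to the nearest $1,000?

VaR as a fraction of value: z·σ = 2.326 × 1.81% = 4.21006%.
Position = $16,840 / 0.0421006 = $399,994.

$400,000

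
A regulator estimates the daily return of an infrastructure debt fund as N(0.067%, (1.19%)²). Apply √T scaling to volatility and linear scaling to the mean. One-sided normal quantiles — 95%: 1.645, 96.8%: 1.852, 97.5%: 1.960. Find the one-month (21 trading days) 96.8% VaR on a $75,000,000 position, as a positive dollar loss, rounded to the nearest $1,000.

$6,519,000

σ_{21d} = 1.19% × √21 = 5.453%; μ_{21d} = 21 × 0.067% = 1.407%.
VaR = −(1.407%) + 1.852 × 5.453% = 8.692%.
On $75,000,000: 0.08692 × $75,000,000 = $6,519,000.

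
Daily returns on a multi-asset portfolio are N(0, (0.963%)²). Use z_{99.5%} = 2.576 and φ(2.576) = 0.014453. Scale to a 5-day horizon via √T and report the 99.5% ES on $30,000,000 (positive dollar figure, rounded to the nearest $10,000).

$1,870,000

σ_{5d} = 0.963% × √5 = 2.153%.
ES multiplier = φ(z)/(1−α) = 0.014453/0.005 = 2.891.
ES = 2.153% × 2.891 = 6.224%; on $30,000,000: $1,867,200.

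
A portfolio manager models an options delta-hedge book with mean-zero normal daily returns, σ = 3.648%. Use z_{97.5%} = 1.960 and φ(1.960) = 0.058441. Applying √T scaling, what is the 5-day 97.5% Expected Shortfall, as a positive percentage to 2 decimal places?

19.07%

σ_{5d} = 3.648% × √5 = 8.157%.
ES multiplier = φ(z)/(1−α) = 0.058441/0.025 = 2.338.
ES = 8.157% × 2.338 = 19.071%.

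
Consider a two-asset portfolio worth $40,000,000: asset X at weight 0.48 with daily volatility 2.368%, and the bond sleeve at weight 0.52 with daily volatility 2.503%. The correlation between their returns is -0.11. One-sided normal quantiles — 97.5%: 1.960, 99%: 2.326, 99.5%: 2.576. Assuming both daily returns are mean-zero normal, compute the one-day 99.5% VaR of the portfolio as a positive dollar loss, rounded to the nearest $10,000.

σ_p² = 0.48²·2.368² + 0.52²·2.503² + 2·-0.11·0.48·0.52·2.368·2.503 = 2.6605 (%²).
σ_p = √2.6605 = 1.631%.
VaR = 2.576 × 1.631% = 4.201%; on $40,000,000 that is $1,680,400.

$1,680,000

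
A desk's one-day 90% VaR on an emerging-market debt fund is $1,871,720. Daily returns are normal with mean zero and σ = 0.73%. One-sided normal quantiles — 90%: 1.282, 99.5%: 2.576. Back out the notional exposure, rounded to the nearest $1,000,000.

$200,000,000

VaR as a fraction of value: z·σ = 1.282 × 0.73% = 0.93586%.
Position = $1,871,720 / 0.0093586 = $200,000,000.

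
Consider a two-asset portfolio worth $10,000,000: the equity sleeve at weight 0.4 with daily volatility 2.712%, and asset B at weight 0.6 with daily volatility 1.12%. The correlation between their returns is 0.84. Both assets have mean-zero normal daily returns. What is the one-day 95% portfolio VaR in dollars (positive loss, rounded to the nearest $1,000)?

$278,000

σ_p² = 0.4²·2.712² + 0.6²·1.12² + 2·0.84·0.4·0.6·2.712·1.12 = 2.8531 (%²).
σ_p = √2.8531 = 1.689%.
At 95%, z = 1.645.
VaR = 1.645 × 1.689% = 2.778%; on $10,000,000 that is $277,800.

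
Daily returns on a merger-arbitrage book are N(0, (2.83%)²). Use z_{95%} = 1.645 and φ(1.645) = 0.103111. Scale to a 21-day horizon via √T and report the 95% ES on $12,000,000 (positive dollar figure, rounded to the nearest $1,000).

σ_{21d} = 2.83% × √21 = 12.969%.
ES multiplier = φ(z)/(1−α) = 0.103111/0.05 = 2.062.
ES = 12.969% × 2.062 = 26.742%; on $12,000,000: $3,209,040.

$3,209,000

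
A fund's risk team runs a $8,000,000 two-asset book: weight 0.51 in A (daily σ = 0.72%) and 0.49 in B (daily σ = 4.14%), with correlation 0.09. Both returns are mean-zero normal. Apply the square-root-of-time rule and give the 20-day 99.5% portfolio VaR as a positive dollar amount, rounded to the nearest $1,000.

σ_p = √(0.51²·0.72² + 0.49²·4.14² + 2·0.09·0.51·0.49·0.72·4.14) = 2.094%.
σ_{20d} = 2.094% × √20 = 9.365%.
z(99.5%) = 2.576.
VaR = 2.576 × 9.365% = 24.124%; on $8,000,000 that is $1,929,920.

$1,930,000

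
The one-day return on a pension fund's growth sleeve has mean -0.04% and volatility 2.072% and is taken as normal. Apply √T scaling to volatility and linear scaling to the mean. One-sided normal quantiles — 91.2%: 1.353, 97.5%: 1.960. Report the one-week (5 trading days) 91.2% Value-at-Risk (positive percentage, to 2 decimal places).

6.47%

σ_{5d} = 2.072% × √5 = 4.633%; μ_{5d} = 5 × -0.04% = -0.200%.
VaR = −(-0.200%) + 1.353 × 4.633% = 6.468%.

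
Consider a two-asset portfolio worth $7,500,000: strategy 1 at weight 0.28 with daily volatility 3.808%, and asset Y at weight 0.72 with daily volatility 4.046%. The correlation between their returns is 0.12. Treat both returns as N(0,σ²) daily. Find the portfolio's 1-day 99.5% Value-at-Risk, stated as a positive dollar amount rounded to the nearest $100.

σ_p² = 0.28²·3.808² + 0.72²·4.046² + 2·0.12·0.28·0.72·3.808·4.046 = 10.3686 (%²).
σ_p = √10.3686 = 3.220%.
At 99.5%, z = 2.576.
VaR = 2.576 × 3.220% = 8.295%; on $7,500,000 that is $622,125.

$622,100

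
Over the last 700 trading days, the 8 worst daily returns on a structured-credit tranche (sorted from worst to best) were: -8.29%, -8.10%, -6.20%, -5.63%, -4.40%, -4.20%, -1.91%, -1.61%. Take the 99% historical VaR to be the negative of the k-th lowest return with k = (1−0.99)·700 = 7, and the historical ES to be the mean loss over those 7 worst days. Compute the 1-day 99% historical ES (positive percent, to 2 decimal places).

The 7 worst returns sum to -38.73%.
ES = −(-38.73%) / 7 = 5.5328…% ≈ 5.53%.

5.53%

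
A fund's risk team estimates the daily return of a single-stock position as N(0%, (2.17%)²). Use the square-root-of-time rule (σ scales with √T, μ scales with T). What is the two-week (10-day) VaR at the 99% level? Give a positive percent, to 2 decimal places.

At 99%, z = 2.326.
σ_{10d} = 2.17% × √10 = 6.862%.
VaR = 2.326 × 6.862% = 15.961%.

15.96%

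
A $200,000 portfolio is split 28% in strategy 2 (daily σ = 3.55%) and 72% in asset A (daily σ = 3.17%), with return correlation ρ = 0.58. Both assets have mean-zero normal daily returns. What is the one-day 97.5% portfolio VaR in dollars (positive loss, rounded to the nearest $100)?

$11,600

σ_p² = 0.28²·3.55² + 0.72²·3.17² + 2·0.58·0.28·0.72·3.55·3.17 = 8.8291 (%²).
σ_p = √8.8291 = 2.971%.
At 97.5%, z = 1.960.
VaR = 1.960 × 2.971% = 5.823%; on $200,000 that is $11,646.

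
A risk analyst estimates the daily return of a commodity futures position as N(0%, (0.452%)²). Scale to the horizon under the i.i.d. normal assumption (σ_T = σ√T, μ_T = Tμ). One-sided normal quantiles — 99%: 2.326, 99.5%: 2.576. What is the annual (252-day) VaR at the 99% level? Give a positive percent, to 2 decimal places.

σ_{252d} = 0.452% × √252 = 7.175%.
VaR = 2.326 × 7.175% = 16.689%.

16.69%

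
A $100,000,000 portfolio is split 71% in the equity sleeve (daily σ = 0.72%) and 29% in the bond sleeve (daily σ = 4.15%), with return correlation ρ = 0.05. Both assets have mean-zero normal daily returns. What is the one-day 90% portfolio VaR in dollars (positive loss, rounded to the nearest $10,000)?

σ_p² = 0.71²·0.72² + 0.29²·4.15² + 2·0.05·0.71·0.29·0.72·4.15 = 1.7713 (%²).
σ_p = √1.7713 = 1.331%.
At 90%, z = 1.282.
VaR = 1.282 × 1.331% = 1.706%; on $100,000,000 that is $1,706,000.

$1,710,000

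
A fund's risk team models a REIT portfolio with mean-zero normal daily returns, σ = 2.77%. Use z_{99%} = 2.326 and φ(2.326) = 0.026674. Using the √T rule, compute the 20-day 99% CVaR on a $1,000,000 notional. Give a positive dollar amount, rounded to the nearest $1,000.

σ_{20d} = 2.77% × √20 = 12.388%.
ES multiplier = φ(z)/(1−α) = 0.026674/0.01 = 2.667.
ES = 12.388% × 2.667 = 33.039%; on $1,000,000: $330,390.

$330,000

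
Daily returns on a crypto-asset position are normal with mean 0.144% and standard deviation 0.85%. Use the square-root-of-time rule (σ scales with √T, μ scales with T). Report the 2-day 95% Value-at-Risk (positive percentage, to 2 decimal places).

1.69%

At 95%, z = 1.645.
σ_{2d} = 0.85% × √2 = 1.202%; μ_{2d} = 2 × 0.144% = 0.288%.
VaR = −(0.288%) + 1.645 × 1.202% = 1.689%.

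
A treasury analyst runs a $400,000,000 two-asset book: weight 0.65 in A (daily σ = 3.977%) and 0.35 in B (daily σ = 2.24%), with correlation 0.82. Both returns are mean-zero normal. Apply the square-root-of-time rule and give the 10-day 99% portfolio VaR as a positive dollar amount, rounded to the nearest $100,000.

$95,900,000

σ_p = √(0.65²·3.977² + 0.35²·2.24² + 2·0.82·0.65·0.35·3.977·2.24) = 3.259%.
σ_{10d} = 3.259% × √10 = 10.306%.
z(99%) = 2.326.
VaR = 2.326 × 10.306% = 23.972%; on $400,000,000 that is $95,888,000.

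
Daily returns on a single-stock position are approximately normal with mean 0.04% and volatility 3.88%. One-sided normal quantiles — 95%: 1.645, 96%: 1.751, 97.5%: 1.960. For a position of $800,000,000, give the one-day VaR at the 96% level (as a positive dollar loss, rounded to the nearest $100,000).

$54,000,000

VaR = −μ + z·σ = −(0.04%) + 1.751 × 3.88% = 6.754%.
On $800,000,000: 0.06754 × $800,000,000 = $54,032,000.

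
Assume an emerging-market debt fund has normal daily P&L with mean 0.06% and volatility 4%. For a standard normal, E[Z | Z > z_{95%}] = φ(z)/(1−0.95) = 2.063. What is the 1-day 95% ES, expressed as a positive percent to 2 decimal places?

8.19%

ES = −(0.06%) + 4% × 2.063 = 8.192%.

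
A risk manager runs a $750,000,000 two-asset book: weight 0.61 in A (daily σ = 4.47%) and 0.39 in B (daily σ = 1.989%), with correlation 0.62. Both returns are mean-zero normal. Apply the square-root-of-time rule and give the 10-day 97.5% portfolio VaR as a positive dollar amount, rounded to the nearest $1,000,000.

σ_p = √(0.61²·4.47² + 0.39²·1.989² + 2·0.62·0.61·0.39·4.47·1.989) = 3.265%.
σ_{10d} = 3.265% × √10 = 10.325%.
z(97.5%) = 1.960.
VaR = 1.960 × 10.325% = 20.237%; on $750,000,000 that is $151,777,500.

$152,000,000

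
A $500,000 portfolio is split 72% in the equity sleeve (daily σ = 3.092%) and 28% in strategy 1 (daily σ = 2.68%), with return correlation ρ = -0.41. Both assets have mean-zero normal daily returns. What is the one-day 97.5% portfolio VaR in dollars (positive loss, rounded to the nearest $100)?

σ_p² = 0.72²·3.092² + 0.28²·2.68² + 2·-0.41·0.72·0.28·3.092·2.68 = 4.1494 (%²).
σ_p = √4.1494 = 2.037%.
At 97.5%, z = 1.960.
VaR = 1.960 × 2.037% = 3.993%; on $500,000 that is $19,965.

$20,000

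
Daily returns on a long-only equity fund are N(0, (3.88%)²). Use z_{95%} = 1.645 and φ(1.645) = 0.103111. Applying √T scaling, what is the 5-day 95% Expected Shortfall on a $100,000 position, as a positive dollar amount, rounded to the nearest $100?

σ_{5d} = 3.88% × √5 = 8.676%.
ES multiplier = φ(z)/(1−α) = 0.103111/0.05 = 2.062.
ES = 8.676% × 2.062 = 17.890%; on $100,000: $17,890.

$17,900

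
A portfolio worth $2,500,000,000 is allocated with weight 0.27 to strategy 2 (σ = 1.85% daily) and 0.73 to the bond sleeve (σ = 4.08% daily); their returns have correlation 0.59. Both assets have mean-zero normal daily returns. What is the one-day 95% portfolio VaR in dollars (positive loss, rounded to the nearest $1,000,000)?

$136,000,000

σ_p² = 0.27²·1.85² + 0.73²·4.08² + 2·0.59·0.27·0.73·1.85·4.08 = 10.8759 (%²).
σ_p = √10.8759 = 3.298%.
At 95%, z = 1.645.
VaR = 1.645 × 3.298% = 5.425%; on $2,500,000,000 that is $135,625,000.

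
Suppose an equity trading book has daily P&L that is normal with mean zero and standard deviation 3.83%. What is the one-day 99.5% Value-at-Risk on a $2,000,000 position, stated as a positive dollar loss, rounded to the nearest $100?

At 99.5% one-sided, z = 2.576.
VaR = z·σ = 2.576 × 3.83% = 9.866%.
On $2,000,000: 0.09866 × $2,000,000 = $197,320.

$197,300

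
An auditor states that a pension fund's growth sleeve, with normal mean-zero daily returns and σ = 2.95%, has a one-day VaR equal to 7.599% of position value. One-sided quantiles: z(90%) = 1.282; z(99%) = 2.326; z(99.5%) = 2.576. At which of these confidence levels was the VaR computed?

99.5%

Implied z = VaR/σ = 7.599 / 2.95 = 2.576.
This matches z(99.5%) = 2.576.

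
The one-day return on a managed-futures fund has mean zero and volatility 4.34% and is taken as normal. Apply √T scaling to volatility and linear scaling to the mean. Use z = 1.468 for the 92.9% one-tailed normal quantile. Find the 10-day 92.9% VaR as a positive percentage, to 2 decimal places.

σ_{10d} = 4.34% × √10 = 13.724%.
VaR = 1.468 × 13.724% = 20.147%.

20.15%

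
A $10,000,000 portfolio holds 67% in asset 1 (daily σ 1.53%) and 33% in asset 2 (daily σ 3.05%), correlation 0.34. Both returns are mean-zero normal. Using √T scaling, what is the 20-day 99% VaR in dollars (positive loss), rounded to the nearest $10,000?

$1,730,000

σ_p = √(0.67²·1.53² + 0.33²·3.05² + 2·0.34·0.67·0.33·1.53·3.05) = 1.663%.
σ_{20d} = 1.663% × √20 = 7.437%.
z(99%) = 2.326.
VaR = 2.326 × 7.437% = 17.298%; on $10,000,000 that is $1,729,800.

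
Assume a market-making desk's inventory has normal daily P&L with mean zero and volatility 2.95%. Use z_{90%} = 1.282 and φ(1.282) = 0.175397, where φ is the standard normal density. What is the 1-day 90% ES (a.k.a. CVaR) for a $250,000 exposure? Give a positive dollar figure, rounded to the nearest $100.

Tail multiplier: φ(z)/(1−α) = 0.175397 / 0.1 = 1.754.
ES = 2.95% × 1.754 = 5.174%.
On $250,000: 0.05174 × $250,000 = $12,935.

$12,900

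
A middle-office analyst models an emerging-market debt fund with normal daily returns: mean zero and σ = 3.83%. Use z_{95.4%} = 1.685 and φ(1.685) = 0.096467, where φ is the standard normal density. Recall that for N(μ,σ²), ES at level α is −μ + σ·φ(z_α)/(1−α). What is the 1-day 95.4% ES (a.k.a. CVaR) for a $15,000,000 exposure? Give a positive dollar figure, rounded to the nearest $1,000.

$1,205,000

Tail multiplier: φ(z)/(1−α) = 0.096467 / 0.046 = 2.097.
ES = 3.83% × 2.097 = 8.032%.
On $15,000,000: 0.08032 × $15,000,000 = $1,204,800.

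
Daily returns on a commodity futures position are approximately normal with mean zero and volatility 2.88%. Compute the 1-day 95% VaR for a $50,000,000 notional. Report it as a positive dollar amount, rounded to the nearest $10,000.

$2,370,000

At 95% one-sided, z = 1.645.
VaR = z·σ = 1.645 × 2.88% = 4.738%.
On $50,000,000: 0.04738 × $50,000,000 = $2,369,000.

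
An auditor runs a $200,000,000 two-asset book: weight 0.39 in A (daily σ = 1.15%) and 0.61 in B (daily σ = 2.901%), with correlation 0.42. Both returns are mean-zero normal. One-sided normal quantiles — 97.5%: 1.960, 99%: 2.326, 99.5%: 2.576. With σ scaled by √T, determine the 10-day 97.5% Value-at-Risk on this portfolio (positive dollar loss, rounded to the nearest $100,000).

σ_p = √(0.39²·1.15² + 0.61²·2.901² + 2·0.42·0.39·0.61·1.15·2.901) = 2.000%.
σ_{10d} = 2.000% × √10 = 6.325%.
VaR = 1.960 × 6.325% = 12.397%; on $200,000,000 that is $24,794,000.

$24,800,000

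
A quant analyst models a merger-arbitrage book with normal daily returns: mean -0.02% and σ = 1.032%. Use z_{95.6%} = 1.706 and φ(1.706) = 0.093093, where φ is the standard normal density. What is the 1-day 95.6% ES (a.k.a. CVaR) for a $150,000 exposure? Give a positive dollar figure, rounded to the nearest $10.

Tail multiplier: φ(z)/(1−α) = 0.093093 / 0.044 = 2.116.
ES = −(-0.02%) + 1.032% × 2.116 = 2.204%.
On $150,000: 0.02204 × $150,000 = $3,306.

$3,310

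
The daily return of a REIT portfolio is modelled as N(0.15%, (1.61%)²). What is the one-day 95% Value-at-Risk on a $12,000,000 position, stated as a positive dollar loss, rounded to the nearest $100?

$299,800

At 95% one-sided, z = 1.645.
VaR = −μ + z·σ = −(0.15%) + 1.645 × 1.61% = 2.498%.
On $12,000,000: 0.02498 × $12,000,000 = $299,760.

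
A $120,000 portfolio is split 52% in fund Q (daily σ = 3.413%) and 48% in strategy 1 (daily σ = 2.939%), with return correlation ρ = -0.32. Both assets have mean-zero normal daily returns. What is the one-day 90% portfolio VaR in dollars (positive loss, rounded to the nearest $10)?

σ_p² = 0.52²·3.413² + 0.48²·2.939² + 2·-0.32·0.52·0.48·3.413·2.939 = 3.5375 (%²).
σ_p = √3.5375 = 1.881%.
At 90%, z = 1.282.
VaR = 1.282 × 1.881% = 2.411%; on $120,000 that is $2,893.

$2,890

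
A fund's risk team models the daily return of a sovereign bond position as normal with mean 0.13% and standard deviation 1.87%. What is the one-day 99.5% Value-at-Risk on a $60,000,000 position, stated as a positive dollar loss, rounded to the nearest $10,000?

At 99.5% one-sided, z = 2.576.
VaR = −μ + z·σ = −(0.13%) + 2.576 × 1.87% = 4.687%.
On $60,000,000: 0.04687 × $60,000,000 = $2,812,200.

$2,810,000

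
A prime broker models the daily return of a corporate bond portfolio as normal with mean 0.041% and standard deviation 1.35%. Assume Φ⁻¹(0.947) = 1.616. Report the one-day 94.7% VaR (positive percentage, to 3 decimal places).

VaR = −μ + z·σ = −(0.041%) + 1.616 × 1.35% = 2.141%.

2.141%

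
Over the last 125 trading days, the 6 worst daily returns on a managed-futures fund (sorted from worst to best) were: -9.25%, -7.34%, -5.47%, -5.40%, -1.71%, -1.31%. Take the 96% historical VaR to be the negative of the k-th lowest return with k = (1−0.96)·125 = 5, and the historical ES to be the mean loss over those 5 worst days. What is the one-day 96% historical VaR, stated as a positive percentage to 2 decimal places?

1.71%

k = 5; the 5th lowest return is -1.71%, so VaR = 1.71%.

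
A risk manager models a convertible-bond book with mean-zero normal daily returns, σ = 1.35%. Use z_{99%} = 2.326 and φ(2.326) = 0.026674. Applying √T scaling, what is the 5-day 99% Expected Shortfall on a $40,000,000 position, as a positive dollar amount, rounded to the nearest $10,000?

$3,220,000

σ_{5d} = 1.35% × √5 = 3.019%.
ES multiplier = φ(z)/(1−α) = 0.026674/0.01 = 2.667.
ES = 3.019% × 2.667 = 8.052%; on $40,000,000: $3,220,800.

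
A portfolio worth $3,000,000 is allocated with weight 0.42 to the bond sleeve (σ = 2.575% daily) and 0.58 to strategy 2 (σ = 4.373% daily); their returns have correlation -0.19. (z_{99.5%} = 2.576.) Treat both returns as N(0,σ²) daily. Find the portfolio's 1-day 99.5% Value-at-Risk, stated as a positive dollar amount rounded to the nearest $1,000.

σ_p² = 0.42²·2.575² + 0.58²·4.373² + 2·-0.19·0.42·0.58·2.575·4.373 = 6.5603 (%²).
σ_p = √6.5603 = 2.561%.
VaR = 2.576 × 2.561% = 6.597%; on $3,000,000 that is $197,910.

$198,000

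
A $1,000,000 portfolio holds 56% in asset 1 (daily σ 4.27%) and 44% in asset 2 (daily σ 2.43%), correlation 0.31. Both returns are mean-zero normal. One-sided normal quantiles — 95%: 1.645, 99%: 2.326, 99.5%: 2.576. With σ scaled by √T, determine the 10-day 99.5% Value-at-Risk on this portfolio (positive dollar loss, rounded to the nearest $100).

σ_p = √(0.56²·4.27² + 0.44²·2.43² + 2·0.31·0.56·0.44·4.27·2.43) = 2.906%.
σ_{10d} = 2.906% × √10 = 9.190%.
VaR = 2.576 × 9.190% = 23.673%; on $1,000,000 that is $236,730.

$236,700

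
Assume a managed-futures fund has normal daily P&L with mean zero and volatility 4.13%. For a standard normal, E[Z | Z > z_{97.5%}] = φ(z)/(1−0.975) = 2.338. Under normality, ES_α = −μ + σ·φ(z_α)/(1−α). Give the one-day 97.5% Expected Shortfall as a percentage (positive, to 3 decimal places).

ES = 4.13% × 2.338 = 9.656%.

9.656%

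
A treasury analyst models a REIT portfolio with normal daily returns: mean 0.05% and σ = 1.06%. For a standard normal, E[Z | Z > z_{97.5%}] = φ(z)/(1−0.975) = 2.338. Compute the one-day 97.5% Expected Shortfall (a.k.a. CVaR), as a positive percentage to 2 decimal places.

2.43%

ES = −(0.05%) + 1.06% × 2.338 = 2.428%.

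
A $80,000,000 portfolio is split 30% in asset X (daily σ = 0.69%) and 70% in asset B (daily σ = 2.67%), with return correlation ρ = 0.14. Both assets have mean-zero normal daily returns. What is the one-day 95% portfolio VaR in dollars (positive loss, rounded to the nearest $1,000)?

$2,512,000

σ_p² = 0.3²·0.69² + 0.7²·2.67² + 2·0.14·0.3·0.7·0.69·2.67 = 3.6443 (%²).
σ_p = √3.6443 = 1.909%.
At 95%, z = 1.645.
VaR = 1.645 × 1.909% = 3.140%; on $80,000,000 that is $2,512,000.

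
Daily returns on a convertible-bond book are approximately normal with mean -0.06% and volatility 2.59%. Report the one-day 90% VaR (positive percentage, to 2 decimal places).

3.38%

At 90% one-sided, z = 1.282.
VaR = −μ + z·σ = −(-0.06%) + 1.282 × 2.59% = 3.380%.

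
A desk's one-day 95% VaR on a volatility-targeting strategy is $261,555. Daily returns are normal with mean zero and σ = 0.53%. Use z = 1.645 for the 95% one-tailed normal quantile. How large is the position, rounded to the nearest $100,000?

$30,000,000

VaR as a fraction of value: z·σ = 1.645 × 0.53% = 0.87185%.
Position = $261,555 / 0.0087185 = $30,000,000.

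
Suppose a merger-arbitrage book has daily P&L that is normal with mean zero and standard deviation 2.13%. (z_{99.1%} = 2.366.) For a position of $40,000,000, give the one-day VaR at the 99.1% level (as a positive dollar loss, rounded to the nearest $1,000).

$2,016,000

VaR = z·σ = 2.366 × 2.13% = 5.040%.
On $40,000,000: 0.05040 × $40,000,000 = $2,016,000.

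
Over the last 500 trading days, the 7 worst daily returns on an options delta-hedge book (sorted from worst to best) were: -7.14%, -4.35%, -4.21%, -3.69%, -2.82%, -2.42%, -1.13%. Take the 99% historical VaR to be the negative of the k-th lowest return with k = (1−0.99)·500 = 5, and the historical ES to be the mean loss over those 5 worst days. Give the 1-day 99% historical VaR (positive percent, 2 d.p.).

2.82%

k = 5; the 5th lowest return is -2.82%, so VaR = 2.82%.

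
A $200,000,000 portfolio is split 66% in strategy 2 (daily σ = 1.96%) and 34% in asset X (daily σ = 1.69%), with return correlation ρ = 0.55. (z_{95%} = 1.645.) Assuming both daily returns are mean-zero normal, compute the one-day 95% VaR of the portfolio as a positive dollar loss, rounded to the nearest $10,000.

σ_p² = 0.66²·1.96² + 0.34²·1.69² + 2·0.55·0.66·0.34·1.96·1.69 = 2.8212 (%²).
σ_p = √2.8212 = 1.680%.
VaR = 1.645 × 1.680% = 2.764%; on $200,000,000 that is $5,528,000.

$5,530,000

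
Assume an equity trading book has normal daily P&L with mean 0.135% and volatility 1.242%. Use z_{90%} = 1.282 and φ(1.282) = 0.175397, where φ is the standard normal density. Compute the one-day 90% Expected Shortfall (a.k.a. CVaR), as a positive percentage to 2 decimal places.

2.04%

Tail multiplier: φ(z)/(1−α) = 0.175397 / 0.1 = 1.754.
ES = −(0.135%) + 1.242% × 1.754 = 2.043%.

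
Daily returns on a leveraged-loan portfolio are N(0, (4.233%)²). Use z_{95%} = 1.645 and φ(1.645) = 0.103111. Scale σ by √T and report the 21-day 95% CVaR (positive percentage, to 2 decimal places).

σ_{21d} = 4.233% × √21 = 19.398%.
ES multiplier = φ(z)/(1−α) = 0.103111/0.05 = 2.062.
ES = 19.398% × 2.062 = 39.999%.

40.00%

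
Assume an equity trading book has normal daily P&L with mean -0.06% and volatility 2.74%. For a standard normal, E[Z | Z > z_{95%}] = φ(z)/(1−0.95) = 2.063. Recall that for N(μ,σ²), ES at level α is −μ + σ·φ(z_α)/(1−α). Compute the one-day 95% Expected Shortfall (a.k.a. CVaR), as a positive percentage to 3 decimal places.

ES = −(-0.06%) + 2.74% × 2.063 = 5.713%.

5.713%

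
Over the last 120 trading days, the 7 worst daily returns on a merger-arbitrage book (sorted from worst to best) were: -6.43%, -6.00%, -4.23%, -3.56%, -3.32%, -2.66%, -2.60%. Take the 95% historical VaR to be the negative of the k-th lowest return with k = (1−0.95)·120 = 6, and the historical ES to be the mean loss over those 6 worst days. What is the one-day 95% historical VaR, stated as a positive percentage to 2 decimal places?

k = 6; the 6th lowest return is -2.66%, so VaR = 2.66%.

2.66%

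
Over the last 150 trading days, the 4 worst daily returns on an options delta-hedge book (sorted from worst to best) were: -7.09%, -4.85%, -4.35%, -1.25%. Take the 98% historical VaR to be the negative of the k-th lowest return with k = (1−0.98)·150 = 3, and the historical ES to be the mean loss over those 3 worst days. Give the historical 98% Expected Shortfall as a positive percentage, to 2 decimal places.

The 3 worst returns sum to -16.29%.
ES = −(-16.29%) / 3 = 5.43%.

5.43%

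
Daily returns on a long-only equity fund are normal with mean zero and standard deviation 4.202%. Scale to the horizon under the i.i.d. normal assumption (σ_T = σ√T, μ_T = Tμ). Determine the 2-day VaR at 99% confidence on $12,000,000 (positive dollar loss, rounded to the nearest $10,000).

$1,660,000

At 99%, z = 2.326.
σ_{2d} = 4.202% × √2 = 5.943%.
VaR = 2.326 × 5.943% = 13.823%.
On $12,000,000: 0.13823 × $12,000,000 = $1,658,760.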